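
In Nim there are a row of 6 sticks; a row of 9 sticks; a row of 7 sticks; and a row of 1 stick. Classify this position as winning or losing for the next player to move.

Winning position

Nim-sum: 6 XOR 9 XOR 7 XOR 1 = 9.
The nim-sum is 9 ≠ 0, so this is an N-position: the player to move can win.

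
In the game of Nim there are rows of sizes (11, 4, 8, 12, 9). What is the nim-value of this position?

2

Compute the nim-sum pairwise:
11 XOR 4 = 15
15 XOR 8 = 7
7 XOR 12 = 11
11 XOR 9 = 2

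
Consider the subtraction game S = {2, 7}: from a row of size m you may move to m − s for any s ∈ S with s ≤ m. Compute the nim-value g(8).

2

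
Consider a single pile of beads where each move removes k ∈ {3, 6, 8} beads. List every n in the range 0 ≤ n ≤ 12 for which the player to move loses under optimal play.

0, 1, 2, 11, 12

Build the Grundy sequence with g(k) = mex{g(k−s) : s ∈ {3, 6, 8}, s ≤ k}:
g(0) = mex{} = 0
g(1) = mex{} = 0
g(2) = mex{} = 0
g(3) = mex{0} = 1
g(4) = mex{0} = 1
g(5) = mex{0} = 1
g(6) = mex{0,1} = 2
g(7) = mex{0,1} = 2
g(8) = mex{0,1} = 2
g(9) = mex{0,1,2} = 3
g(10) = mex{0,1,2} = 3
g(11) = mex{1,2} = 0
g(12) = mex{1,2,3} = 0
The P-positions (g = 0) in 0..12 are 0, 1, 2, 11, 12.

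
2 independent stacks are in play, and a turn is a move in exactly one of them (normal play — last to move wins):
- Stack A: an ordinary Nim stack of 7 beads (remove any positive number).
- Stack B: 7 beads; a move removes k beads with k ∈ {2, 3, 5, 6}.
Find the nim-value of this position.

Stack A is a plain Nim stack of size 7, so its Grundy value is 7.
Grundy values for stack B (subtraction set {2, 3, 5, 6}):
g(0) = mex{} = 0
g(1) = mex{} = 0
g(2) = mex{0} = 1
g(3) = mex{0} = 1
g(4) = mex{0,1} = 2
g(5) = mex{0,1} = 2
g(6) = mex{0,1,2} = 3
g(7) = mex{0,1,2} = 3
So g(7) = 3.
The value of a disjunctive sum is the nim-sum of the parts.
Combined value = 7 ⊕ 3 = 4.

4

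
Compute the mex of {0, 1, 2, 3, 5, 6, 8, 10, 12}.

4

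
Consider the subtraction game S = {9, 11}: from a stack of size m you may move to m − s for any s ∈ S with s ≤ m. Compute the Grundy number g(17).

1

Compute g(0), g(1), … for moves {9, 11}:
k:     0  1  2  3  4  5  6  7  8  9 10 11 12 13 14 15 16 17
g(k):  0  0  0  0  0  0  0  0  0  1  1  1  1  1  1  1  1  1
So g(17) = 1.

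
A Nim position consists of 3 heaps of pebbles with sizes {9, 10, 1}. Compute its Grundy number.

2

Write each in binary and XOR column by column:
  1001  (9)
  1010  (10)
  0001  (1)
  ----
  0010  (2)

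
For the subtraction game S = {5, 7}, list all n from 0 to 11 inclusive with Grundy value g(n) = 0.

Grundy values for subtraction set {5, 7}:
k:     0  1  2  3  4  5  6  7  8  9 10 11
g(k):  0  0  0  0  0  1  1  1  1  1  2  2
The P-positions (g = 0) in 0..11 are 0, 1, 2, 3, 4.

0, 1, 2, 3, 4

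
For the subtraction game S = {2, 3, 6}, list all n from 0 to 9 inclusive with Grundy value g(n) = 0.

0, 1, 5, 9

Build the Grundy sequence with g(k) = mex{g(k−s) : s ∈ {2, 3, 6}, s ≤ k}:
k:     0  1  2  3  4  5  6  7  8  9
g(k):  0  0  1  1  2  0  3  1  2  0
The P-positions (g = 0) in 0..9 are 0, 1, 5, 9.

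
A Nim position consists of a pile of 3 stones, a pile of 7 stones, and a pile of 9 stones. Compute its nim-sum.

13

Compute the nim-sum pairwise:
3 ^ 7 = 4
4 ^ 9 = 13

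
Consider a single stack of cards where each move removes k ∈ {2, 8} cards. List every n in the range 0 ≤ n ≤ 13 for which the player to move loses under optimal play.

Grundy values for subtraction set {2, 8}:
g(0) = mex{} = 0
g(1) = mex{} = 0
g(2) = mex{0} = 1
g(3) = mex{0} = 1
g(4) = mex{1} = 0
g(5) = mex{1} = 0
g(6) = mex{0} = 1
g(7) = mex{0} = 1
g(8) = mex{0,1} = 2
g(9) = mex{0,1} = 2
g(10) = mex{1,2} = 0
g(11) = mex{1,2} = 0
g(12) = mex{0} = 1
g(13) = mex{0} = 1
The P-positions (g = 0) in 0..13 are 0, 1, 4, 5, 10, 11.

0, 1, 4, 5, 10, 11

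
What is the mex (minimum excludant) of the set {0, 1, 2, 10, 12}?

The values 0, 1, 2 are all present; 3 is the first non-negative integer missing from the set.

3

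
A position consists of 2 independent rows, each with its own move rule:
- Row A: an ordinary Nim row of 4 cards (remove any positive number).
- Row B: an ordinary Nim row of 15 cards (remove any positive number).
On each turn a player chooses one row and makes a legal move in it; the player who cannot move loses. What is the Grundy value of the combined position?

11

Row A is a plain Nim row of size 4, so its Grundy value is 4.
Row B is a plain Nim row of size 15, so its Grundy value is 15.
By the Sprague-Grundy theorem, the Grundy value of a sum of independent games is the XOR of the component values.
Combined value = 4 XOR 15 = 11.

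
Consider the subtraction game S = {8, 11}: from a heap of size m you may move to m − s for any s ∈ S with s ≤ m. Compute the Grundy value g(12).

1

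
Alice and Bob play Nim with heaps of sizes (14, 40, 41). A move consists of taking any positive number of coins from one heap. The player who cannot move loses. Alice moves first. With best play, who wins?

Alice wins

Write each in binary and XOR column by column:
  001110  (14)
  101000  (40)
  101001  (41)
  ------
  001111  (15)
The nim-sum is 15 ≠ 0, so this is an N-position: the player to move can win; Alice has a winning move.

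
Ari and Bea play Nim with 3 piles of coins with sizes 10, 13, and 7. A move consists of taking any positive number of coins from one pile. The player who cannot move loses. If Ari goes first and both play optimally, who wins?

Bea wins

Compute the nim-sum pairwise:
10 ⊕ 13 = 7
7 ⊕ 7 = 0
The nim-sum is 0, so this is a P-position: the player to move is in a losing position under optimal play; Ari is about to move from it and so loses — Bea wins.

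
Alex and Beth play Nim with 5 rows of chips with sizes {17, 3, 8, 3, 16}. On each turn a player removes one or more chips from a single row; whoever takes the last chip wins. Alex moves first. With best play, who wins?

Nim-sum: 17 ^ 3 ^ 8 ^ 3 ^ 16 = 9.
The nim-sum is 9 ≠ 0, so this is an N-position: the player to move can win; Alex has a winning move.

Alex wins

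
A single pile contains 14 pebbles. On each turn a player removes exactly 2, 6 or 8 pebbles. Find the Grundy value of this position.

0

Build the Grundy sequence with g(k) = mex{g(k−s) : s ∈ {2, 6, 8}, s ≤ k}:
k:     0  1  2  3  4  5  6  7  8  9 10 11 12 13 14
g(k):  0  0  1  1  0  0  1  1  2  2  3  3  2  2  0
So g(14) = 0.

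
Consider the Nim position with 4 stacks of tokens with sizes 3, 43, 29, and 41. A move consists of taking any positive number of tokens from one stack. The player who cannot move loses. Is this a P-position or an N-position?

N-position

Nim-sum: 3 XOR 43 XOR 29 XOR 41 = 28.
The nim-sum is 28 ≠ 0, so this is an N-position: the player to move can win.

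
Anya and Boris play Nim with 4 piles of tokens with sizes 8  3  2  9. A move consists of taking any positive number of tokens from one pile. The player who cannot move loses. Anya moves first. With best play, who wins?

Boris wins

Bitwise XOR of the heap sizes:
  1000  (8)
  0011  (3)
  0010  (2)
  1001  (9)
  ----
  0000  (0)
The nim-sum is 0, so this is a P-position: the player to move is in a losing position under optimal play; Anya is about to move from it and so loses — Boris wins.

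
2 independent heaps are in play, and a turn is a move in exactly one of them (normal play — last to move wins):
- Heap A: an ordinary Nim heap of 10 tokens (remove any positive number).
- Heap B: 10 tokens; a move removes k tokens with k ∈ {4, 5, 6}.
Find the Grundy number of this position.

10

Heap A is a plain Nim heap of size 10, so its Grundy value is 10.
Grundy values for heap B (subtraction set {4, 5, 6}):
g(0) = mex{} = 0
g(1) = mex{} = 0
g(2) = mex{} = 0
g(3) = mex{} = 0
g(4) = mex{0} = 1
g(5) = mex{0} = 1
g(6) = mex{0} = 1
g(7) = mex{0} = 1
g(8) = mex{0,1} = 2
g(9) = mex{0,1} = 2
g(10) = mex{1} = 0
So g(10) = 0.
The value of a disjunctive sum is the nim-sum of the parts.
Combined value = 10 XOR 0 = 10.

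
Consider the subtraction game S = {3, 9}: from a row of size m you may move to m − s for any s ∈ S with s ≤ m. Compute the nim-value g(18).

0

Compute g(0), g(1), … for moves {3, 9}:
k:     0  1  2  3  4  5  6  7  8  9 10 11 12 13 14 15 16 17 18
g(k):  0  0  0  1  1  1  0  0  0  1  1  1  0  0  0  1  1  1  0
So g(18) = 0.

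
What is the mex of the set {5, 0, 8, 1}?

2

The values 0, 1 are all present; 2 is the first non-negative integer missing from the set.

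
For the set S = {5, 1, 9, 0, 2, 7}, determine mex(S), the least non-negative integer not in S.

3

The values 0, 1, 2 are all present; 3 is the first non-negative integer missing from the set.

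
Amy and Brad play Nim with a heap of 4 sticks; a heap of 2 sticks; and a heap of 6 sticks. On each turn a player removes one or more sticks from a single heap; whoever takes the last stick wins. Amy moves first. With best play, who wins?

Brad wins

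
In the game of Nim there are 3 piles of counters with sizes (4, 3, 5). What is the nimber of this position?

2

Compute the nim-sum pairwise:
4 ^ 3 = 7
7 ^ 5 = 2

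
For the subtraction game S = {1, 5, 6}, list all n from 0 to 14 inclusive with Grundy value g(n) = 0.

0, 2, 4, 11, 13

Compute g(0), g(1), … for moves {1, 5, 6}:
k:     0  1  2  3  4  5  6  7  8  9 10 11 12 13 14
g(k):  0  1  0  1  0  1  2  3  2  3  2  0  1  0  1
The P-positions (g = 0) in 0..14 are 0, 2, 4, 11, 13.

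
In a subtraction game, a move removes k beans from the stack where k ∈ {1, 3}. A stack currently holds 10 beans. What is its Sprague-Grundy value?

Build the Grundy sequence with g(k) = mex{g(k−s) : s ∈ {1, 3}, s ≤ k}:
k:     0  1  2  3  4  5  6  7  8  9 10
g(k):  0  1  0  1  0  1  0  1  0  1  0
So g(10) = 0.

0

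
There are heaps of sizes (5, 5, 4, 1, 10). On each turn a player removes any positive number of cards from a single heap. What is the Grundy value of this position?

15

Bitwise XOR of the heap sizes:
  0101  (5)
  0101  (5)
  0100  (4)
  0001  (1)
  1010  (10)
  ----
  1111  (15)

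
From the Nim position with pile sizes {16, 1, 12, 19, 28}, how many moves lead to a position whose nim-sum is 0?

3

Nim-sum: 16 XOR 1 XOR 12 XOR 19 XOR 28 = 18.
The overall nim-sum is X = 18. A pile of size p has a winning move iff p XOR X < p (reduce it to p XOR X).
  16: 16 XOR 18 = 2 < 16 — winning move (to 2).
  1: 1 XOR 18 = 19 ≥ 1 — no move.
  12: 12 XOR 18 = 30 ≥ 12 — no move.
  19: 19 XOR 18 = 1 < 19 — winning move (to 1).
  28: 28 XOR 18 = 14 < 28 — winning move (to 14).
That gives 3 winning moves.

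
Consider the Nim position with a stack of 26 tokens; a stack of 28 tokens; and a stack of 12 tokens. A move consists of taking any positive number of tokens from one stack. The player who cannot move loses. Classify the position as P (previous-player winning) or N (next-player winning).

Nim-sum: 26 ⊕ 28 ⊕ 12 = 10.
The nim-sum is 10 ≠ 0, so this is an N-position: the player to move can win.

N-position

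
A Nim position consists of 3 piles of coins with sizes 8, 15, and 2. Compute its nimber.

5

Compute the nim-sum pairwise:
8 XOR 15 = 7
7 XOR 2 = 5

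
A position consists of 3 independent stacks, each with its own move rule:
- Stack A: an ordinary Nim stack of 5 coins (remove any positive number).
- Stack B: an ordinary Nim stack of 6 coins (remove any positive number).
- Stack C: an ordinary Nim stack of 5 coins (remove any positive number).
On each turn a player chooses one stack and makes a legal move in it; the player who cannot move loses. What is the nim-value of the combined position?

6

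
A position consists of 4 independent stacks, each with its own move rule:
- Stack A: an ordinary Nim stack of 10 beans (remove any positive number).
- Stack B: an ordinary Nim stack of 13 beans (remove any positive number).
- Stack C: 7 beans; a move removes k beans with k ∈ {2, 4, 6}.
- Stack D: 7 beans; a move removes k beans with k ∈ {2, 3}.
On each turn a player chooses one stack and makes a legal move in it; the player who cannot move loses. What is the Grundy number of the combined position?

5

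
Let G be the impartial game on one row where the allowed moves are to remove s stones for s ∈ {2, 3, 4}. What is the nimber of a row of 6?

0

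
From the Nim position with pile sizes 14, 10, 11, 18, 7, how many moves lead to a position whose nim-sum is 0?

Bitwise XOR of the heap sizes:
  01110  (14)
  01010  (10)
  01011  (11)
  10010  (18)
  00111  (7)
  -----
  11010  (26)
The overall nim-sum is X = 26. A pile of size p has a winning move iff p XOR X < p (reduce it to p XOR X).
  14: 14 XOR 26 = 20 ≥ 14 — no move.
  10: 10 XOR 26 = 16 ≥ 10 — no move.
  11: 11 XOR 26 = 17 ≥ 11 — no move.
  18: 18 XOR 26 = 8 < 18 — winning move (to 8).
  7: 7 XOR 26 = 29 ≥ 7 — no move.
That gives 1 winning move.

1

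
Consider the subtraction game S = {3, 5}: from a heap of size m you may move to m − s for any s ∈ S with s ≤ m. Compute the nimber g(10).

0

Grundy values for subtraction set {3, 5}:
k:     0  1  2  3  4  5  6  7  8  9 10
g(k):  0  0  0  1  1  1  2  2  0  0  0
So g(10) = 0.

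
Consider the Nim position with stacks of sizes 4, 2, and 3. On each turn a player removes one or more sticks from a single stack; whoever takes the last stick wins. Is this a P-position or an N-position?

N-position

In binary:
  100  (4)
  010  (2)
  011  (3)
  ---
  101  (5)
The nim-sum is 5 ≠ 0, so this is an N-position: the player to move can win.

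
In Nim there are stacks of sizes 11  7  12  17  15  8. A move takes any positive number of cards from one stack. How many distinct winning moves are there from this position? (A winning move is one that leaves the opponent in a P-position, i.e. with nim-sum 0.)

Compute the nim-sum pairwise:
11 ⊕ 7 = 12
12 ⊕ 12 = 0
0 ⊕ 17 = 17
17 ⊕ 15 = 30
30 ⊕ 8 = 22
The overall nim-sum is X = 22. A stack of size p has a winning move iff p XOR X < p (reduce it to p XOR X).
  11: 11 XOR 22 = 29 ≥ 11 — no move.
  7: 7 XOR 22 = 17 ≥ 7 — no move.
  12: 12 XOR 22 = 26 ≥ 12 — no move.
  17: 17 XOR 22 = 7 < 17 — winning move (to 7).
  15: 15 XOR 22 = 25 ≥ 15 — no move.
  8: 8 XOR 22 = 30 ≥ 8 — no move.
That gives 1 winning move.

1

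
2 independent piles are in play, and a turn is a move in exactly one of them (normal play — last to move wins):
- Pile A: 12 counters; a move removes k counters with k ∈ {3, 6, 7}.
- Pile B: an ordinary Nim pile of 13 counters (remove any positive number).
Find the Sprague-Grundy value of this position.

13

For pile A, compute g(0), g(1), … with moves {3, 6, 7}:
k:     0  1  2  3  4  5  6  7  8  9 10 11 12
g(k):  0  0  0  1  1  1  2  2  2  3  0  0  0
So g(12) = 0.
Pile B is a plain Nim pile of size 13, so its Grundy value is 13.
By the Sprague-Grundy theorem, the Grundy value of a sum of independent games is the XOR of the component values.
Combined value = 0 XOR 13 = 13.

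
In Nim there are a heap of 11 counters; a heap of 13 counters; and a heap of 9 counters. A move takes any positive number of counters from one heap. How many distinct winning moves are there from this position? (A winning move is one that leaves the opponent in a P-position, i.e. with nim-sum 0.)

3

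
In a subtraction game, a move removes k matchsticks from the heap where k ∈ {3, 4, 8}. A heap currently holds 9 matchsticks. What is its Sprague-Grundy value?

Compute g(0), g(1), … for moves {3, 4, 8}:
g(0) = mex{} = 0
g(1) = mex{} = 0
g(2) = mex{} = 0
g(3) = mex{0} = 1
g(4) = mex{0} = 1
g(5) = mex{0} = 1
g(6) = mex{0,1} = 2
g(7) = mex{1} = 0
g(8) = mex{0,1} = 2
g(9) = mex{0,1,2} = 3
So g(9) = 3.

3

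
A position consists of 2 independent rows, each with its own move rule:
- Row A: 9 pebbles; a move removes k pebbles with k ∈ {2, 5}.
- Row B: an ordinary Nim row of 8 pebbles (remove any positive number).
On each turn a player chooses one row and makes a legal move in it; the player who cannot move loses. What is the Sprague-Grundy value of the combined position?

9

For row A, compute g(0), g(1), … with moves {2, 5}:
g(0) = mex{} = 0
g(1) = mex{} = 0
g(2) = mex{0} = 1
g(3) = mex{0} = 1
g(4) = mex{1} = 0
g(5) = mex{0,1} = 2
g(6) = mex{0} = 1
g(7) = mex{1,2} = 0
g(8) = mex{1} = 0
g(9) = mex{0} = 1
So g(9) = 1.
Row B is a plain Nim row of size 8, so its Grundy value is 8.
By the Sprague-Grundy theorem, the Grundy value of a sum of independent games is the XOR of the component values.
Combined value = 1 XOR 8 = 9.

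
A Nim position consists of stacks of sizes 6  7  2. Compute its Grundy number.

3

Compute the nim-sum pairwise:
6 ⊕ 7 = 1
1 ⊕ 2 = 3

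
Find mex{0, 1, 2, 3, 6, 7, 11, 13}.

4

The values 0, 1, 2, 3 are all present; 4 is the first non-negative integer missing from the set.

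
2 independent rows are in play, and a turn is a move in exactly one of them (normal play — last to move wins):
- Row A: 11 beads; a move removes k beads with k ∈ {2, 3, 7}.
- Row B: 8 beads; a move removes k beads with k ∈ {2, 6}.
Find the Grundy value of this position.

Build the Grundy sequence for row A with g(k) = mex{g(k−s) : s ∈ {2, 3, 7}, s ≤ k}:
g(0) = mex{} = 0
g(1) = mex{} = 0
g(2) = mex{0} = 1
g(3) = mex{0} = 1
g(4) = mex{0,1} = 2
g(5) = mex{1} = 0
g(6) = mex{1,2} = 0
g(7) = mex{0,2} = 1
g(8) = mex{0} = 1
g(9) = mex{0,1} = 2
g(10) = mex{1} = 0
g(11) = mex{1,2} = 0
So g(11) = 0.
For row B, compute g(0), g(1), … with moves {2, 6}:
g(0) = mex{} = 0
g(1) = mex{} = 0
g(2) = mex{0} = 1
g(3) = mex{0} = 1
g(4) = mex{1} = 0
g(5) = mex{1} = 0
g(6) = mex{0} = 1
g(7) = mex{0} = 1
g(8) = mex{1} = 0
So g(8) = 0.
By the Sprague-Grundy theorem, the Grundy value of a sum of independent games is the XOR of the component values.
Combined value = 0 ⊕ 0 = 0.

0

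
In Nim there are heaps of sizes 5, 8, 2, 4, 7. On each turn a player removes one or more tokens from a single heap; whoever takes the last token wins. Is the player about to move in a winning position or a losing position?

Compute the nim-sum pairwise:
5 XOR 8 = 13
13 XOR 2 = 15
15 XOR 4 = 11
11 XOR 7 = 12
The nim-sum is 12 ≠ 0, so this is an N-position: the player to move can win.

Winning position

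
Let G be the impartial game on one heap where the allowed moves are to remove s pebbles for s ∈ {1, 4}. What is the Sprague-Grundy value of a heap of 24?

2

Grundy values for subtraction set {1, 4}:
k:     0  1  2  3  4  5  6  7  8  9 10 11 12 13 14 15 16 17 18 19 20 21 22 23 24
g(k):  0  1  0  1  2  0  1  0  1  2  0  1  0  1  2  0  1  0  1  2  0  1  0  1  2
So g(24) = 2.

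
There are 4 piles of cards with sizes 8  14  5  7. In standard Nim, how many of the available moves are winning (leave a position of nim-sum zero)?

3

Compute the nim-sum pairwise:
8 XOR 14 = 6
6 XOR 5 = 3
3 XOR 7 = 4
The overall nim-sum is X = 4. A pile of size p has a winning move iff p XOR X < p (reduce it to p XOR X).
  8: 8 XOR 4 = 12 ≥ 8 — no move.
  14: 14 XOR 4 = 10 < 14 — winning move (to 10).
  5: 5 XOR 4 = 1 < 5 — winning move (to 1).
  7: 7 XOR 4 = 3 < 7 — winning move (to 3).
That gives 3 winning moves.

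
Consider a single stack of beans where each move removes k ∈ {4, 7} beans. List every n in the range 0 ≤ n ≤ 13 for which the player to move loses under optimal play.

0, 1, 2, 3, 11, 12, 13

Compute g(0), g(1), … for moves {4, 7}:
g(0) = mex{} = 0
g(1) = mex{} = 0
g(2) = mex{} = 0
g(3) = mex{} = 0
g(4) = mex{0} = 1
g(5) = mex{0} = 1
g(6) = mex{0} = 1
g(7) = mex{0} = 1
g(8) = mex{0,1} = 2
g(9) = mex{0,1} = 2
g(10) = mex{0,1} = 2
g(11) = mex{1} = 0
g(12) = mex{1,2} = 0
g(13) = mex{1,2} = 0
The P-positions (g = 0) in 0..13 are 0, 1, 2, 3, 11, 12, 13.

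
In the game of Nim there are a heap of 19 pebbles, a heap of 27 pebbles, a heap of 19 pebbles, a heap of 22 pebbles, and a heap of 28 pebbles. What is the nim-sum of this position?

In binary:
  10011  (19)
  11011  (27)
  10011  (19)
  10110  (22)
  11100  (28)
  -----
  10001  (17)

17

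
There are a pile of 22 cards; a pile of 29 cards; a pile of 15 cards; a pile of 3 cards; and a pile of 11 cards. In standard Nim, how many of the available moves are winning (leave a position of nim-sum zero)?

Nim-sum: 22 ^ 29 ^ 15 ^ 3 ^ 11 = 12.
The overall nim-sum is X = 12. A pile of size p has a winning move iff p XOR X < p (reduce it to p XOR X).
  22: 22 XOR 12 = 26 ≥ 22 — no move.
  29: 29 XOR 12 = 17 < 29 — winning move (to 17).
  15: 15 XOR 12 = 3 < 15 — winning move (to 3).
  3: 3 XOR 12 = 15 ≥ 3 — no move.
  11: 11 XOR 12 = 7 < 11 — winning move (to 7).
That gives 3 winning moves.

3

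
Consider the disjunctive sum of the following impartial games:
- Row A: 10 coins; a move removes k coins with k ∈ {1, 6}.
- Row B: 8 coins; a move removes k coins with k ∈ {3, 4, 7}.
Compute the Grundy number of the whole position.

Grundy values for row A (subtraction set {1, 6}):
k:     0  1  2  3  4  5  6  7  8  9 10
g(k):  0  1  0  1  0  1  2  0  1  0  1
So g(10) = 1.
Grundy values for row B (subtraction set {3, 4, 7}):
k:     0  1  2  3  4  5  6  7  8
g(k):  0  0  0  1  1  1  2  2  2
So g(8) = 2.
By the Sprague-Grundy theorem, the Grundy value of a sum of independent games is the XOR of the component values.
Combined value = 1 XOR 2 = 3.

3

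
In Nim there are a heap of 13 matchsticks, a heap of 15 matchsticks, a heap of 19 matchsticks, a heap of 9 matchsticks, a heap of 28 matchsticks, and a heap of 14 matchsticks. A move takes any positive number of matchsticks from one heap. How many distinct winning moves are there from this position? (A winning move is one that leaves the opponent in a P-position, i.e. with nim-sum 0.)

5

Nim-sum: 13 XOR 15 XOR 19 XOR 9 XOR 28 XOR 14 = 10.
The overall nim-sum is X = 10. A heap of size p has a winning move iff p XOR X < p (reduce it to p XOR X).
  13: 13 XOR 10 = 7 < 13 — winning move (to 7).
  15: 15 XOR 10 = 5 < 15 — winning move (to 5).
  19: 19 XOR 10 = 25 ≥ 19 — no move.
  9: 9 XOR 10 = 3 < 9 — winning move (to 3).
  28: 28 XOR 10 = 22 < 28 — winning move (to 22).
  14: 14 XOR 10 = 4 < 14 — winning move (to 4).
That gives 5 winning moves.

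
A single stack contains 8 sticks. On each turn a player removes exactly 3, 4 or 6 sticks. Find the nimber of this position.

2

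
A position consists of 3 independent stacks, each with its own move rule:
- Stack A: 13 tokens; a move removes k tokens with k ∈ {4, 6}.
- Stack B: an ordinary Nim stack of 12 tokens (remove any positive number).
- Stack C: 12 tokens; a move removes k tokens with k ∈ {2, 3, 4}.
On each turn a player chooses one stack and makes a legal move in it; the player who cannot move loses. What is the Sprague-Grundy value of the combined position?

12

Build the Grundy sequence for stack A with g(k) = mex{g(k−s) : s ∈ {4, 6}, s ≤ k}:
g(0) = mex{} = 0
g(1) = mex{} = 0
g(2) = mex{} = 0
g(3) = mex{} = 0
g(4) = mex{0} = 1
g(5) = mex{0} = 1
g(6) = mex{0} = 1
g(7) = mex{0} = 1
g(8) = mex{0,1} = 2
g(9) = mex{0,1} = 2
g(10) = mex{1} = 0
g(11) = mex{1} = 0
g(12) = mex{1,2} = 0
g(13) = mex{1,2} = 0
So g(13) = 0.
Stack B is a plain Nim stack of size 12, so its Grundy value is 12.
For stack C, compute g(0), g(1), … with moves {2, 3, 4}:
k:     0  1  2  3  4  5  6  7  8  9 10 11 12
g(k):  0  0  1  1  2  2  0  0  1  1  2  2  0
So g(12) = 0.
By the Sprague-Grundy theorem, the Grundy value of a sum of independent games is the XOR of the component values.
Combined value = 0 ⊕ 12 ⊕ 0 = 12.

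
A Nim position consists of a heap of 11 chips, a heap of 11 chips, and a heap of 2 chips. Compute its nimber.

Compute the nim-sum pairwise:
11 XOR 11 = 0
0 XOR 2 = 2

2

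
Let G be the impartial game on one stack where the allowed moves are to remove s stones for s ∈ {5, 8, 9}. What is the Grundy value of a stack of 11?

Grundy values for subtraction set {5, 8, 9}:
g(0) = mex{} = 0
g(1) = mex{} = 0
g(2) = mex{} = 0
g(3) = mex{} = 0
g(4) = mex{} = 0
g(5) = mex{0} = 1
g(6) = mex{0} = 1
g(7) = mex{0} = 1
g(8) = mex{0} = 1
g(9) = mex{0} = 1
g(10) = mex{0,1} = 2
g(11) = mex{0,1} = 2
So g(11) = 2.

2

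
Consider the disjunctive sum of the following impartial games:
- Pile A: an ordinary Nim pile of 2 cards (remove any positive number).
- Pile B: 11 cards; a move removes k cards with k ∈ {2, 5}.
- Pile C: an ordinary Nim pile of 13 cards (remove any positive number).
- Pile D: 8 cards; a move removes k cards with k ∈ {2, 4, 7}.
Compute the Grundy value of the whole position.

14

Pile A is a plain Nim pile of size 2, so its Grundy value is 2.
For pile B, compute g(0), g(1), … with moves {2, 5}:
g(0) = mex{} = 0
g(1) = mex{} = 0
g(2) = mex{0} = 1
g(3) = mex{0} = 1
g(4) = mex{1} = 0
g(5) = mex{0,1} = 2
g(6) = mex{0} = 1
g(7) = mex{1,2} = 0
g(8) = mex{1} = 0
g(9) = mex{0} = 1
g(10) = mex{0,2} = 1
g(11) = mex{1} = 0
So g(11) = 0.
Pile C is a plain Nim pile of size 13, so its Grundy value is 13.
Grundy values for pile D (subtraction set {2, 4, 7}):
k:     0  1  2  3  4  5  6  7  8
g(k):  0  0  1  1  2  2  0  3  1
So g(8) = 1.
By the Sprague-Grundy theorem, the Grundy value of a sum of independent games is the XOR of the component values.
Combined value = 2 XOR 0 XOR 13 XOR 1 = 14.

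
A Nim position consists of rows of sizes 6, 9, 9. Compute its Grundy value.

6

Nim-sum: 6 ⊕ 9 ⊕ 9 = 6.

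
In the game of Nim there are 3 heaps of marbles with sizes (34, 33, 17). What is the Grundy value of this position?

18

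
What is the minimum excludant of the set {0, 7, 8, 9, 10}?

1

0 is in the set but 1 is not, so the mex is 1.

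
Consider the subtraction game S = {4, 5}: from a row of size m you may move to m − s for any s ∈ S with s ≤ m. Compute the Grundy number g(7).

1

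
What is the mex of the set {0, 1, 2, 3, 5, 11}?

4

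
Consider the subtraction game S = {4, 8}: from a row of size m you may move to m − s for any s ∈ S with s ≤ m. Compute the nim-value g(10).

Compute g(0), g(1), … for moves {4, 8}:
k:     0  1  2  3  4  5  6  7  8  9 10
g(k):  0  0  0  0  1  1  1  1  2  2  2
So g(10) = 2.

2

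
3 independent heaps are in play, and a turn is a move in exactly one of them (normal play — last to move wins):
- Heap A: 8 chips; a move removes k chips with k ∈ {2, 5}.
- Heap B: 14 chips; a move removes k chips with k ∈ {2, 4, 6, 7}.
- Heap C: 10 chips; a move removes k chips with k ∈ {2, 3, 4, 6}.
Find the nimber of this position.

Grundy values for heap A (subtraction set {2, 5}):
g(0) = mex{} = 0
g(1) = mex{} = 0
g(2) = mex{0} = 1
g(3) = mex{0} = 1
g(4) = mex{1} = 0
g(5) = mex{0,1} = 2
g(6) = mex{0} = 1
g(7) = mex{1,2} = 0
g(8) = mex{1} = 0
So g(8) = 0.
Grundy values for heap B (subtraction set {2, 4, 6, 7}):
k:     0  1  2  3  4  5  6  7  8  9 10 11 12 13 14
g(k):  0  0  1  1  2  2  3  3  4  0  0  1  1  2  2
So g(14) = 2.
For heap C, compute g(0), g(1), … with moves {2, 3, 4, 6}:
k:     0  1  2  3  4  5  6  7  8  9 10
g(k):  0  0  1  1  2  2  3  3  0  0  1
So g(10) = 1.
The value of a disjunctive sum is the nim-sum of the parts.
Combined value = 0 ⊕ 2 ⊕ 1 = 3.

3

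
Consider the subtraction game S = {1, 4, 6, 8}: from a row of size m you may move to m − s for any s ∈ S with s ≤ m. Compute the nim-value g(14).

0

Compute g(0), g(1), … for moves {1, 4, 6, 8}:
g(0) = mex{} = 0
g(1) = mex{0} = 1
g(2) = mex{1} = 0
g(3) = mex{0} = 1
g(4) = mex{0,1} = 2
g(5) = mex{1,2} = 0
g(6) = mex{0} = 1
g(7) = mex{1} = 0
g(8) = mex{0,2} = 1
g(9) = mex{0,1} = 2
g(10) = mex{0,1,2} = 3
g(11) = mex{0,1,3} = 2
g(12) = mex{1,2} = 0
g(13) = mex{0,2} = 1
g(14) = mex{1,3} = 0
So g(14) = 0.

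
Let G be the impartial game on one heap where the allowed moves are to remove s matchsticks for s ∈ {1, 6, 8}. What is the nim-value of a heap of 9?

Compute g(0), g(1), … for moves {1, 6, 8}:
g(0) = mex{} = 0
g(1) = mex{0} = 1
g(2) = mex{1} = 0
g(3) = mex{0} = 1
g(4) = mex{1} = 0
g(5) = mex{0} = 1
g(6) = mex{0,1} = 2
g(7) = mex{1,2} = 0
g(8) = mex{0} = 1
g(9) = mex{1} = 0
So g(9) = 0.

0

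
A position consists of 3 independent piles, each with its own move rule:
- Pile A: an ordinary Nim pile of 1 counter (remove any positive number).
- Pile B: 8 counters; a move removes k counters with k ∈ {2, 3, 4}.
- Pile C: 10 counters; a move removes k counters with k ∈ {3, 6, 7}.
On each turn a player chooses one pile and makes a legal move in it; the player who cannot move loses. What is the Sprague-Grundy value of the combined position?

Pile A is a plain Nim pile of size 1, so its Grundy value is 1.
Grundy values for pile B (subtraction set {2, 3, 4}):
g(0) = mex{} = 0
g(1) = mex{} = 0
g(2) = mex{0} = 1
g(3) = mex{0} = 1
g(4) = mex{0,1} = 2
g(5) = mex{0,1} = 2
g(6) = mex{1,2} = 0
g(7) = mex{1,2} = 0
g(8) = mex{0,2} = 1
So g(8) = 1.
Grundy values for pile C (subtraction set {3, 6, 7}):
g(0) = mex{} = 0
g(1) = mex{} = 0
g(2) = mex{} = 0
g(3) = mex{0} = 1
g(4) = mex{0} = 1
g(5) = mex{0} = 1
g(6) = mex{0,1} = 2
g(7) = mex{0,1} = 2
g(8) = mex{0,1} = 2
g(9) = mex{0,1,2} = 3
g(10) = mex{1,2} = 0
So g(10) = 0.
By the Sprague-Grundy theorem, the Grundy value of a sum of independent games is the XOR of the component values.
Combined value = 1 XOR 1 XOR 0 = 0.

0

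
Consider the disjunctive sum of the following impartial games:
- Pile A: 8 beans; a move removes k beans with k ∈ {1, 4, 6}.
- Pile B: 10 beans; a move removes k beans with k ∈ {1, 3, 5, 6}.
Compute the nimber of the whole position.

For pile A, compute g(0), g(1), … with moves {1, 4, 6}:
k:     0  1  2  3  4  5  6  7  8
g(k):  0  1  0  1  2  0  1  0  1
So g(8) = 1.
Build the Grundy sequence for pile B with g(k) = mex{g(k−s) : s ∈ {1, 3, 5, 6}, s ≤ k}:
k:     0  1  2  3  4  5  6  7  8  9 10
g(k):  0  1  0  1  0  1  2  3  2  3  2
So g(10) = 2.
By the Sprague-Grundy theorem, the Grundy value of a sum of independent games is the XOR of the component values.
Combined value = 1 ⊕ 2 = 3.

3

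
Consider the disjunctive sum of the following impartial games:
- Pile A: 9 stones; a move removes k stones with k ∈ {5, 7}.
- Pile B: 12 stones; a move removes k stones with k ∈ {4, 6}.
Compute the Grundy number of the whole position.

1

Grundy values for pile A (subtraction set {5, 7}):
k:     0  1  2  3  4  5  6  7  8  9
g(k):  0  0  0  0  0  1  1  1  1  1
So g(9) = 1.
Build the Grundy sequence for pile B with g(k) = mex{g(k−s) : s ∈ {4, 6}, s ≤ k}:
g(0) = mex{} = 0
g(1) = mex{} = 0
g(2) = mex{} = 0
g(3) = mex{} = 0
g(4) = mex{0} = 1
g(5) = mex{0} = 1
g(6) = mex{0} = 1
g(7) = mex{0} = 1
g(8) = mex{0,1} = 2
g(9) = mex{0,1} = 2
g(10) = mex{1} = 0
g(11) = mex{1} = 0
g(12) = mex{1,2} = 0
So g(12) = 0.
The value of a disjunctive sum is the nim-sum of the parts.
Combined value = 1 XOR 0 = 1.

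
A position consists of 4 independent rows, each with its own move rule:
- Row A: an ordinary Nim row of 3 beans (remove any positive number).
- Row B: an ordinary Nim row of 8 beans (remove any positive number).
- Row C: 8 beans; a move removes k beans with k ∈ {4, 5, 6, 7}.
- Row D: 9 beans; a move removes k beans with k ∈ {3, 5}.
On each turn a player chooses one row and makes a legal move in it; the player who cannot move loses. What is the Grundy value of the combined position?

Row A is a plain Nim row of size 3, so its Grundy value is 3.
Row B is a plain Nim row of size 8, so its Grundy value is 8.
Build the Grundy sequence for row C with g(k) = mex{g(k−s) : s ∈ {4, 5, 6, 7}, s ≤ k}:
g(0) = mex{} = 0
g(1) = mex{} = 0
g(2) = mex{} = 0
g(3) = mex{} = 0
g(4) = mex{0} = 1
g(5) = mex{0} = 1
g(6) = mex{0} = 1
g(7) = mex{0} = 1
g(8) = mex{0,1} = 2
So g(8) = 2.
Grundy values for row D (subtraction set {3, 5}):
g(0) = mex{} = 0
g(1) = mex{} = 0
g(2) = mex{} = 0
g(3) = mex{0} = 1
g(4) = mex{0} = 1
g(5) = mex{0} = 1
g(6) = mex{0,1} = 2
g(7) = mex{0,1} = 2
g(8) = mex{1} = 0
g(9) = mex{1,2} = 0
So g(9) = 0.
The value of a disjunctive sum is the nim-sum of the parts.
Combined value = 3 XOR 8 XOR 2 XOR 0 = 9.

9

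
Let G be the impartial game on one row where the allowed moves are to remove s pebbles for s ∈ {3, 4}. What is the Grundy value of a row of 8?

Build the Grundy sequence with g(k) = mex{g(k−s) : s ∈ {3, 4}, s ≤ k}:
k:     0  1  2  3  4  5  6  7  8
g(k):  0  0  0  1  1  1  2  0  0
So g(8) = 0.

0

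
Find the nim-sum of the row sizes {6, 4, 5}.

7

Compute the nim-sum pairwise:
6 ⊕ 4 = 2
2 ⊕ 5 = 7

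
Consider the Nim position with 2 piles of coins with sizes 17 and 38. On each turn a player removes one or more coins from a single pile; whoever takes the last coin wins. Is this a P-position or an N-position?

N-position

In binary:
  010001  (17)
  100110  (38)
  ------
  110111  (55)
The nim-sum is 55 ≠ 0, so this is an N-position: the player to move can win.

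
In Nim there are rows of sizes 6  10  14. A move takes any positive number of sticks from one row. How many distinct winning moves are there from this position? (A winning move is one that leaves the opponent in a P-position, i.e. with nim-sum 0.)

3

In binary:
  0110  (6)
  1010  (10)
  1110  (14)
  ----
  0010  (2)
The overall nim-sum is X = 2. A row of size p has a winning move iff p XOR X < p (reduce it to p XOR X).
  6: 6 XOR 2 = 4 < 6 — winning move (to 4).
  10: 10 XOR 2 = 8 < 10 — winning move (to 8).
  14: 14 XOR 2 = 12 < 14 — winning move (to 12).
That gives 3 winning moves.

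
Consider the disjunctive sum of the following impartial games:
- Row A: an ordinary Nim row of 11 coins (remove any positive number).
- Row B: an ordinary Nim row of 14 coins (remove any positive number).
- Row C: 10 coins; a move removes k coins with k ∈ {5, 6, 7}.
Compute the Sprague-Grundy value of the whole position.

Row A is a plain Nim row of size 11, so its Grundy value is 11.
Row B is a plain Nim row of size 14, so its Grundy value is 14.
Build the Grundy sequence for row C with g(k) = mex{g(k−s) : s ∈ {5, 6, 7}, s ≤ k}:
k:     0  1  2  3  4  5  6  7  8  9 10
g(k):  0  0  0  0  0  1  1  1  1  1  2
So g(10) = 2.
The value of a disjunctive sum is the nim-sum of the parts.
Combined value = 11 ⊕ 14 ⊕ 2 = 7.

7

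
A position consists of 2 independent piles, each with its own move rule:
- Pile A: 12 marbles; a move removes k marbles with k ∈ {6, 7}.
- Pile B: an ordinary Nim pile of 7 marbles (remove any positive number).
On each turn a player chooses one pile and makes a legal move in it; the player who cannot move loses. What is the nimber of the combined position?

Grundy values for pile A (subtraction set {6, 7}):
g(0) = mex{} = 0
g(1) = mex{} = 0
g(2) = mex{} = 0
g(3) = mex{} = 0
g(4) = mex{} = 0
g(5) = mex{} = 0
g(6) = mex{0} = 1
g(7) = mex{0} = 1
g(8) = mex{0} = 1
g(9) = mex{0} = 1
g(10) = mex{0} = 1
g(11) = mex{0} = 1
g(12) = mex{0,1} = 2
So g(12) = 2.
Pile B is a plain Nim pile of size 7, so its Grundy value is 7.
By the Sprague-Grundy theorem, the Grundy value of a sum of independent games is the XOR of the component values.
Combined value = 2 ⊕ 7 = 5.

5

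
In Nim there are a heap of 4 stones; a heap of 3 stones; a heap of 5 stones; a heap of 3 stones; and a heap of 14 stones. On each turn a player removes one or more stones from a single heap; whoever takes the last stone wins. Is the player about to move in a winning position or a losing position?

Nim-sum: 4 ^ 3 ^ 5 ^ 3 ^ 14 = 15.
The nim-sum is 15 ≠ 0, so this is an N-position: the player to move can win.

Winning position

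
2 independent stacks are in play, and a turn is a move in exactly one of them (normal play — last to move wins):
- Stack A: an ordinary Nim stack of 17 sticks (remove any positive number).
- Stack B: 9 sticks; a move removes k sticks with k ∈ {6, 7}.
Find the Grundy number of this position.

Stack A is a plain Nim stack of size 17, so its Grundy value is 17.
Grundy values for stack B (subtraction set {6, 7}):
k:     0  1  2  3  4  5  6  7  8  9
g(k):  0  0  0  0  0  0  1  1  1  1
So g(9) = 1.
By the Sprague-Grundy theorem, the Grundy value of a sum of independent games is the XOR of the component values.
Combined value = 17 ⊕ 1 = 16.

16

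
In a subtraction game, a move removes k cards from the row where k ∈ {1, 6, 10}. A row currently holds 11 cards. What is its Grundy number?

Build the Grundy sequence with g(k) = mex{g(k−s) : s ∈ {1, 6, 10}, s ≤ k}:
k:     0  1  2  3  4  5  6  7  8  9 10 11
g(k):  0  1  0  1  0  1  2  0  1  0  1  0
So g(11) = 0.

0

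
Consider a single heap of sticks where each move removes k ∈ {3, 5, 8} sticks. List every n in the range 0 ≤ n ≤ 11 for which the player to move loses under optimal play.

0, 1, 2, 11

Build the Grundy sequence with g(k) = mex{g(k−s) : s ∈ {3, 5, 8}, s ≤ k}:
g(0) = mex{} = 0
g(1) = mex{} = 0
g(2) = mex{} = 0
g(3) = mex{0} = 1
g(4) = mex{0} = 1
g(5) = mex{0} = 1
g(6) = mex{0,1} = 2
g(7) = mex{0,1} = 2
g(8) = mex{0,1} = 2
g(9) = mex{0,1,2} = 3
g(10) = mex{0,1,2} = 3
g(11) = mex{1,2} = 0
The P-positions (g = 0) in 0..11 are 0, 1, 2, 11.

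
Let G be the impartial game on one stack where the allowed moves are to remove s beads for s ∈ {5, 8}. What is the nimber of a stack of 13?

0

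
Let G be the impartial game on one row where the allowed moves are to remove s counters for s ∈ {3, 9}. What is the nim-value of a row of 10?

1

Compute g(0), g(1), … for moves {3, 9}:
k:     0  1  2  3  4  5  6  7  8  9 10
g(k):  0  0  0  1  1  1  0  0  0  1  1
So g(10) = 1.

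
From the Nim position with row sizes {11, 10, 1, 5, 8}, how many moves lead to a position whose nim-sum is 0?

3

Compute the nim-sum pairwise:
11 XOR 10 = 1
1 XOR 1 = 0
0 XOR 5 = 5
5 XOR 8 = 13
The overall nim-sum is X = 13. A row of size p has a winning move iff p XOR X < p (reduce it to p XOR X).
  11: 11 XOR 13 = 6 < 11 — winning move (to 6).
  10: 10 XOR 13 = 7 < 10 — winning move (to 7).
  1: 1 XOR 13 = 12 ≥ 1 — no move.
  5: 5 XOR 13 = 8 ≥ 5 — no move.
  8: 8 XOR 13 = 5 < 8 — winning move (to 5).
That gives 3 winning moves.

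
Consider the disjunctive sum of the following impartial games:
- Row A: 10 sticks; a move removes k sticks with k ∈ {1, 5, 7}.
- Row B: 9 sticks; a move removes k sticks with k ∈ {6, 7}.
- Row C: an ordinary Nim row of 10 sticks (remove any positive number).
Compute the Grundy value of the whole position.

Build the Grundy sequence for row A with g(k) = mex{g(k−s) : s ∈ {1, 5, 7}, s ≤ k}:
g(0) = mex{} = 0
g(1) = mex{0} = 1
g(2) = mex{1} = 0
g(3) = mex{0} = 1
g(4) = mex{1} = 0
g(5) = mex{0} = 1
g(6) = mex{1} = 0
g(7) = mex{0} = 1
g(8) = mex{1} = 0
g(9) = mex{0} = 1
g(10) = mex{1} = 0
So g(10) = 0.
For row B, compute g(0), g(1), … with moves {6, 7}:
k:     0  1  2  3  4  5  6  7  8  9
g(k):  0  0  0  0  0  0  1  1  1  1
So g(9) = 1.
Row C is a plain Nim row of size 10, so its Grundy value is 10.
By the Sprague-Grundy theorem, the Grundy value of a sum of independent games is the XOR of the component values.
Combined value = 0 XOR 1 XOR 10 = 11.

11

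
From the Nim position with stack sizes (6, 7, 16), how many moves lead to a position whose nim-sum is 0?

1

Bitwise XOR of the heap sizes:
  00110  (6)
  00111  (7)
  10000  (16)
  -----
  10001  (17)
The overall nim-sum is X = 17. A stack of size p has a winning move iff p XOR X < p (reduce it to p XOR X).
  6: 6 XOR 17 = 23 ≥ 6 — no move.
  7: 7 XOR 17 = 22 ≥ 7 — no move.
  16: 16 XOR 17 = 1 < 16 — winning move (to 1).
That gives 1 winning move.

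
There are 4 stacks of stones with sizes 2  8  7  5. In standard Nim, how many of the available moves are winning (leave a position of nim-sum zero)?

1

In binary:
  0010  (2)
  1000  (8)
  0111  (7)
  0101  (5)
  ----
  1000  (8)
The overall nim-sum is X = 8. A stack of size p has a winning move iff p XOR X < p (reduce it to p XOR X).
  2: 2 XOR 8 = 10 ≥ 2 — no move.
  8: 8 XOR 8 = 0 < 8 — winning move (to 0).
  7: 7 XOR 8 = 15 ≥ 7 — no move.
  5: 5 XOR 8 = 13 ≥ 5 — no move.
That gives 1 winning move.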